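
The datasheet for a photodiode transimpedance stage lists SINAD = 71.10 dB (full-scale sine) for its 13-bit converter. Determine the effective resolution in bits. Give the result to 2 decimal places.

Inverting SNR = 6.02 N + 1.76: N_eff = (71.10 − 1.76)/6.02 = 11.5183.

11.52 bits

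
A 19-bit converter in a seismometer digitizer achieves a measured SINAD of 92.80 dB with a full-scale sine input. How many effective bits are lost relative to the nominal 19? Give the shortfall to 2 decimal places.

3.88 bits

Effective bits = (92.80 − 1.76)/6.02 = 15.1229.
Lost resolution: 19 − 15.1229 = 3.8771 bits.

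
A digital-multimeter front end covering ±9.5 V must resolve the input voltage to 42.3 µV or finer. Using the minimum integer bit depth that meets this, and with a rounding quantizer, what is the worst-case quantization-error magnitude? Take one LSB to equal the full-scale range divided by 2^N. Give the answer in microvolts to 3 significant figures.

18.1 µV

Range = 9.5 − (-9.5) = 19 V.
Required number of levels: 19/42.3 µV = 449170; smallest N with 2^N ≥ that is 19.
Step size = 19/524288 V = 36.240 µV.
|e|_max = LSB/2 = 18.1 µV.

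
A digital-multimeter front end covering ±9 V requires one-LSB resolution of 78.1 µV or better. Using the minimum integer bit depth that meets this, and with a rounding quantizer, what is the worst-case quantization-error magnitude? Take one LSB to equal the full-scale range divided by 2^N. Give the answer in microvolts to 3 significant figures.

34.3 µV

Full-scale range = 9 V − (-9 V) = 18 V.
18 V / 78.1 µV = 230500. Since 2^17 = 131072 and 2^18 = 262144, N = 18.
Step size = 18/262144 V = 68.665 µV.
Half an LSB is 34.3 µV.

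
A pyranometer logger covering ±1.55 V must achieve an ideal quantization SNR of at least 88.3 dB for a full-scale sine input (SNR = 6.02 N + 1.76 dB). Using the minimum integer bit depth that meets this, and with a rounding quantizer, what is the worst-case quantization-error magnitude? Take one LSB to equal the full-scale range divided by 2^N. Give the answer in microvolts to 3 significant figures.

47.3 µV

Full-scale range = 1.55 V − (-1.55 V) = 3.1 V.
N ≥ (88.3 − 1.76)/6.02 = 14.375 → N_min = 15.
LSB = 3.1 V ÷ 2^15 = 3.1/32768 V = 94.604 µV.
|e|_max = LSB/2 = 47.3 µV.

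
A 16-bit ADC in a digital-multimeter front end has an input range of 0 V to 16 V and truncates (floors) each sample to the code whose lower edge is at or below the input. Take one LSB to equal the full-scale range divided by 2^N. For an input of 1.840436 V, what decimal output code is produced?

V_FS = 16 V. LSB = 16 V / 2^16 ≈ 244.1 µV.
(V_in − V_min) × 2^16/range = (1.840436 − (0)) × 65536/16 = 7538.426.
Floor → code = 7538.

7538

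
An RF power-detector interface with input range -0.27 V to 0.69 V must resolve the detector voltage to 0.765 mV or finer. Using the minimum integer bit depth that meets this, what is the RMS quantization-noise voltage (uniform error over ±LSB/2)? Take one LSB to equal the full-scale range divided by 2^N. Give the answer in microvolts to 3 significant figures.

135 µV

The full-scale span is 0.69 − (-0.27) = 0.96 V.
Levels needed ≥ 0.96/0.765 mV = 1255. 2^11 = 2048 suffices, so N_min = 11.
One LSB is 0.96 V / 2048 = 468.75 µV.
V_rms = LSB/√12 = 135 µV.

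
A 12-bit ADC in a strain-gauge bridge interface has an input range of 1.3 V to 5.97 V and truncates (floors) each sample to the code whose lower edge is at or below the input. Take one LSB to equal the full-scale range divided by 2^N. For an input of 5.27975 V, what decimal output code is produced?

3490

Span: 5.97 V − (1.3 V) = 4.67 V. LSB = 4.67 V / 2^12 ≈ 1.140 mV.
V_in − V_min = 5.27975 − (1.3) = 3.97975 V.
Divide by LSB: 3.97975 × 4096/4.67 = 3490.5901.
Truncating gives code 3490.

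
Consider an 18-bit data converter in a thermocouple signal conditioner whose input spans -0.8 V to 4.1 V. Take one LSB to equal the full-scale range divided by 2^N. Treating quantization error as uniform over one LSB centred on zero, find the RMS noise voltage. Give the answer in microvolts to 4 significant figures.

Full-scale range = 4.1 V − (-0.8 V) = 4.9 V.
LSB = 4.9 V ÷ 2^18 = 4.9/262144 V = 18.6920 µV.
V_rms = LSB/√12 = 18.6920 µV / √12 = 5.396 µV.

5.396 µV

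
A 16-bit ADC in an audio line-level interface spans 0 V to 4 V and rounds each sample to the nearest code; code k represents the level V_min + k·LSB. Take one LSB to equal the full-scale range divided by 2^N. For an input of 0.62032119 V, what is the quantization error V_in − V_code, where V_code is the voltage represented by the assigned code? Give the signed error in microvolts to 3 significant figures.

Full-scale range = 4 V. LSB = 4 V / 2^16 ≈ 61.04 µV.
(V_in − V_min)/LSB = (0.62032119 − (0)) × 65536/4 = 10163.3424 → nearest code k = 10163.
Reconstructed level: 0 + 10163 × 4/65536 V = 0.62030029297 V.
Error = V_in − V_code = 0.62032119 − (0.62030029297) = +20.9 µV.

+20.9 µV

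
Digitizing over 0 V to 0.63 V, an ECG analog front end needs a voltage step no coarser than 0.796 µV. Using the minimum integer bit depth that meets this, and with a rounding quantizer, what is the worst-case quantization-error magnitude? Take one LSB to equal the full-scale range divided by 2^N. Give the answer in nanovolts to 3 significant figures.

300 nV

Range is 0.63 V.
0.63 V / 0.796 µV = 791500. Since 2^19 = 524288 and 2^20 = 1048576, N = 20.
LSB = 0.63 V ÷ 2^20 = 0.63/1048576 V = 0.60081 µV.
Max error for round-to-nearest is LSB/2 = 300 nV.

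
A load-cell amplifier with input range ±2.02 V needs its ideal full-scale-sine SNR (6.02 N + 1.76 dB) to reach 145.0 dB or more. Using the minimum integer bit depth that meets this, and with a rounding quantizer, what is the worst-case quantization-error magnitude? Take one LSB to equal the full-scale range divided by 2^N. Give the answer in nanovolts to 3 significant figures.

120 nV

Full-scale range = 2.02 V − (-2.02 V) = 4.04 V.
6.02 N + 1.76 ≥ 145.0 gives N ≥ 23.794, so the minimum integer is 24.
Step size = 4.04/16777216 V = 240.80 nV.
Max error for round-to-nearest is LSB/2 = 120 nV.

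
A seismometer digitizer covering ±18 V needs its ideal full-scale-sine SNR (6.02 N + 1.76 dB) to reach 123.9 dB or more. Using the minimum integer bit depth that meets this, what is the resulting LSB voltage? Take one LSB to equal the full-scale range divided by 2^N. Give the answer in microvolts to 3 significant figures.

17.2 µV

Range = 18 − (-18) = 36 V.
Required N = ⌈(123.9 − 1.76)/6.02⌉ = ⌈20.289⌉ = 21.
LSB = 36 V ÷ 2^21 = 36/2097152 V = 17.2 µV.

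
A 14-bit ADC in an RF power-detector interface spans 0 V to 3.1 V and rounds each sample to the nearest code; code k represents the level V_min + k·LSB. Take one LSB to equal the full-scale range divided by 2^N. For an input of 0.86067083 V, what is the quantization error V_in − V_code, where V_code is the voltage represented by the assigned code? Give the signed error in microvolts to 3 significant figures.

−40.8 µV

Range is 3.1 V. LSB = 3.1 V / 2^14 ≈ 189.2 µV.
(0.86067083 − (0)) / LSB = 0.86067083 × 16384/3.1 = 4548.7842. Nearest integer: k = 4549.
V_code = V_min + k × range/2^14 = 0 + 4549 × 3.1/16384 = 0.86071166992 V.
V_in − V_code = 0.86067083 − (0.86071166992) = −40.8 µV.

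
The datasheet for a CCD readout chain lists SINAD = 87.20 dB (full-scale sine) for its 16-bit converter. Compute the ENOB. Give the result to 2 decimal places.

14.19 bits

ENOB = (SINAD − 1.76) / 6.02 = (87.20 − 1.76) / 6.02 = 85.44 / 6.02 = 14.1927.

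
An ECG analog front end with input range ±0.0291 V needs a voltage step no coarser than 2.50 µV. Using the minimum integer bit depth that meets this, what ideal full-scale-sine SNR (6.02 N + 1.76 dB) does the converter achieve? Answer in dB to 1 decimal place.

92.1 dB

The full-scale span is 0.0291 − (-0.0291) = 0.0582 V.
0.0582 V / 2.50 µV = 23280. Since 2^14 = 16384 and 2^15 = 32768, N = 15.
6.02(15) + 1.76 = 92.06 dB.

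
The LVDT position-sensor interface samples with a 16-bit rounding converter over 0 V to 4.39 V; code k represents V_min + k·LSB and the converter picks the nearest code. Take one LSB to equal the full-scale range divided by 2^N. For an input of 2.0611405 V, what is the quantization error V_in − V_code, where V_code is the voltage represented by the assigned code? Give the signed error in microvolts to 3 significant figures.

Span = 4.39 V. LSB = 4.39 V / 2^16 ≈ 66.99 µV.
(V_in − V_min)/LSB = (2.0611405 − (0)) × 65536/4.39 = 30769.6820 → nearest code k = 30770.
V_code = V_min + k × range/2^16 = 0 + 30770 × 4.39/65536 = 2.0611618042 V.
e = 2.0611405 − (2.0611618042) = −21.3 µV.

−21.3 µV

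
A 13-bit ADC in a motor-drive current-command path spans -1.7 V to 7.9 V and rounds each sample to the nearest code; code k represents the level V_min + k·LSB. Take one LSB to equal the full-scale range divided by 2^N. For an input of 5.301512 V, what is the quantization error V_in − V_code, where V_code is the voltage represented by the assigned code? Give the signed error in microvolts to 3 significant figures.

The full-scale span is 7.9 − (-1.7) = 9.6 V. LSB = 9.6 V / 2^13 ≈ 1.172 mV.
Position in LSBs: (5.301512 − (-1.7)) × 8192/9.6 = 5974.6236; rounding gives k = 5975.
Reconstructed level: -1.7 + 5975 × 9.6/8192 V = 5.301953125 V.
Error = V_in − V_code = 5.301512 − (5.301953125) = −441 µV.

−441 µV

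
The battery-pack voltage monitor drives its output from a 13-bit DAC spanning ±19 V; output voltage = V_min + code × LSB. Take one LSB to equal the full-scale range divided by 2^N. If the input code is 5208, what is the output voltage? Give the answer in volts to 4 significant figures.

5.158 V

The full-scale span is 19 − (-19) = 38 V. LSB = 38 V / 2^13.
Output = V_min + (5208/8192) × range = -19 + 0.635742 × 38 V
      = -19 V + 24.1582 V = 5.15820 V.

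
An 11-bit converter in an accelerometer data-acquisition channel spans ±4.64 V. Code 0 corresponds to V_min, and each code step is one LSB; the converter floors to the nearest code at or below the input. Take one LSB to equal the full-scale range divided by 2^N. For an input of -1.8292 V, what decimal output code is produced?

Full-scale range = 4.64 V − (-4.64 V) = 9.28 V. LSB = 9.28 V / 2^11 ≈ 4.531 mV.
code = ⌊(V_in − V_min)/LSB⌋ = ⌊(V_in − V_min) × 2^11 / range⌋
     = ⌊(-1.8292 − (-4.64)) × 2048 / 9.28⌋ = ⌊2.8108 × 2048/9.28⌋
     = ⌊620.314⌋ = 620.

620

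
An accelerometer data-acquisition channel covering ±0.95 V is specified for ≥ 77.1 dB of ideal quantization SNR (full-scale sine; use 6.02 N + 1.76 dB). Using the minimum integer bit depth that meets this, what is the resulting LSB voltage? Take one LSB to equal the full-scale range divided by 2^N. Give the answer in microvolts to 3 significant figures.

232 µV

Span: 0.95 V − (-0.95 V) = 1.9 V.
6.02 N + 1.76 ≥ 77.1 gives N ≥ 12.515, so the minimum integer is 13.
One LSB is 1.9 V / 8192 = 232 µV.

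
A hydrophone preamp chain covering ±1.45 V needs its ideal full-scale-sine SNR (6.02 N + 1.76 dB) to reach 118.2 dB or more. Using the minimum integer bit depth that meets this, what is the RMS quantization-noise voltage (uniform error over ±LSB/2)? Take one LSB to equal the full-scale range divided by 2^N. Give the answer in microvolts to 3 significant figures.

0.798 µV

Span: 1.45 V − (-1.45 V) = 2.9 V.
Required N = ⌈(118.2 − 1.76)/6.02⌉ = ⌈19.342⌉ = 20.
Step size = 2.9/1048576 V = 2.7657 µV.
RMS noise = LSB/√12 = 0.798 µV.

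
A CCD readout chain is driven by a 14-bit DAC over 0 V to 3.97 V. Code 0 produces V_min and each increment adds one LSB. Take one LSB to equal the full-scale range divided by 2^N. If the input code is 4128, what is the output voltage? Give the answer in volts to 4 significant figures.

Full-scale range = 3.97 V. LSB = 3.97 V / 2^14.
V_out = 0 + 4128 × (3.97/16384) V
      = 0 V + 1.00025 V = 1.00025 V.

1.000 V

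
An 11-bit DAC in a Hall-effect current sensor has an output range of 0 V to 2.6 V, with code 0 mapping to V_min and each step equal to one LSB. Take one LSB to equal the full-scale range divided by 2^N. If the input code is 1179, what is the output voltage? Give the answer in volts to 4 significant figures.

Range is 2.6 V. LSB = 2.6 V / 2^11.
V_out = V_min + code × LSB = 0 V + 1179 × 2.6 V / 2048
      = 0 V + 1.49678 V = 1.49678 V.

1.497 V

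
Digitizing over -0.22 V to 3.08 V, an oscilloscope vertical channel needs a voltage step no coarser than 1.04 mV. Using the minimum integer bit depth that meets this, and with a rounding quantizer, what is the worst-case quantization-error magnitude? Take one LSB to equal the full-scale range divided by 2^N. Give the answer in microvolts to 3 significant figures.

403 µV

Full-scale range = 3.08 V − (-0.22 V) = 3.3 V.
3.3 V / 1.04 mV = 3173. Since 2^11 = 2048 and 2^12 = 4096, N = 12.
LSB = 3.3 V / 2^12 = 0.80566 mV.
|e|_max = LSB/2 = 403 µV.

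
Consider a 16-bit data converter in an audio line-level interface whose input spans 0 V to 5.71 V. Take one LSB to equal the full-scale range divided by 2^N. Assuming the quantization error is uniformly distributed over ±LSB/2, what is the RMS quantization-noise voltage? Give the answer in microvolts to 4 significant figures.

25.15 µV

V_FS = 5.71 V.
LSB = 5.71 V / 2^16 = 87.1277 µV.
For a uniform distribution on [−LSB/2, +LSB/2], V_rms = LSB/√12 = 87.1277 µV/3.4641 = 25.15 µV.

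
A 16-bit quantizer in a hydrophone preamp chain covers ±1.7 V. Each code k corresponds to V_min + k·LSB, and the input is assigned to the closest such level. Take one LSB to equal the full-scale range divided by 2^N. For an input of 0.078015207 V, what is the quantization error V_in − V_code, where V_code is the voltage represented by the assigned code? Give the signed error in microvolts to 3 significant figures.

Range = 1.7 − (-1.7) = 3.4 V. LSB = 3.4 V / 2^16 ≈ 51.88 µV.
Position in LSBs: (0.078015207 − (-1.7)) × 65536/3.4 = 34271.7661; rounding gives k = 34272.
V_code = -1.7 + (34272/65536) × 3.4 = 0.078027343750 V.
e = 0.078015207 − (0.078027343750) = −12.1 µV.

−12.1 µV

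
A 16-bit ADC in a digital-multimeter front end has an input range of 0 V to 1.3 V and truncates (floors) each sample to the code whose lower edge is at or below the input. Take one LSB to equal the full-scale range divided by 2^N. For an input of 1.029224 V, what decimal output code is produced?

Full-scale range = 1.3 V. LSB = 1.3 V / 2^16 ≈ 19.84 µV.
V_in − V_min = 1.029224 − (0) = 1.029224 V.
Divide by LSB: 1.029224 × 65536/1.3 = 51885.5570.
Truncating gives code 51885.

51885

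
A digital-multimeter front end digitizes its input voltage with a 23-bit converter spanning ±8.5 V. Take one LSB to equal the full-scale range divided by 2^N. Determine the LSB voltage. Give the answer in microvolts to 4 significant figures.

2.027 µV

Range = 8.5 − (-8.5) = 17 V.
There are 2^23 = 8388608 steps.
LSB = 17 V ÷ 2^23 = 17/8388608 V = 2.027 µV.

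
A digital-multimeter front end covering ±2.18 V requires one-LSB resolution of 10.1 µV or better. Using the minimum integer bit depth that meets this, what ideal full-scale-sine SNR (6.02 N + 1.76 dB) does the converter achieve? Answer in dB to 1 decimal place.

Full-scale range = 2.18 V − (-2.18 V) = 4.36 V.
4.36 V / 10.1 µV = 431700. Since 2^18 = 262144 and 2^19 = 524288, N = 19.
6.02(19) + 1.76 = 116.14 dB.

116.1 dB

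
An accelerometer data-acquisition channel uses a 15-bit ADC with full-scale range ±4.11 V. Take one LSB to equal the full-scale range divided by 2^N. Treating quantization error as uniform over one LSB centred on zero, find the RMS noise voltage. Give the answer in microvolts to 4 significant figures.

72.42 µV

The full-scale span is 4.11 − (-4.11) = 8.22 V.
One LSB is 8.22 V / 32768 = 250.854 µV.
For a uniform distribution on [−LSB/2, +LSB/2], V_rms = LSB/√12 = 250.854 µV/3.4641 = 72.42 µV.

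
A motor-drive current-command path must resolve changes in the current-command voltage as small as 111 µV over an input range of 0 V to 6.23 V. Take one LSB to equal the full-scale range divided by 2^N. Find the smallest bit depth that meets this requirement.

16 bits

Span = 6.23 V.
Required number of levels: 6.23/111 µV = 56126; smallest N with 2^N ≥ that is 16.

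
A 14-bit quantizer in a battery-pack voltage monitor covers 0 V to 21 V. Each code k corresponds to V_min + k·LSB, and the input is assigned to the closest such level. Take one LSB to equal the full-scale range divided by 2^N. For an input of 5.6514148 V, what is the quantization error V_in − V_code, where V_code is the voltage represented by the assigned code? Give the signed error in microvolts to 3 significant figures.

+231 µV

Full-scale range = 21 V. LSB = 21 V / 2^14 ≈ 1.282 mV.
(V_in − V_min)/LSB = (5.6514148 − (0)) × 16384/21 = 4409.1800 → nearest code k = 4409.
Reconstructed level: 0 + 4409 × 21/16384 V = 5.6511840820 V.
Error = V_in − V_code = 5.6514148 − (5.6511840820) = +231 µV.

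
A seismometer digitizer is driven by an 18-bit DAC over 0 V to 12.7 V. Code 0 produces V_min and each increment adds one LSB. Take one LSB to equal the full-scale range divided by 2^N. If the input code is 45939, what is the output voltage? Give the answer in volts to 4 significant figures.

2.226 V

V_FS = 12.7 V. LSB = 12.7 V / 2^18.
V_out = 0 + 45939 × (12.7/262144) V
      = 0 V + 2.22559 V = 2.22559 V.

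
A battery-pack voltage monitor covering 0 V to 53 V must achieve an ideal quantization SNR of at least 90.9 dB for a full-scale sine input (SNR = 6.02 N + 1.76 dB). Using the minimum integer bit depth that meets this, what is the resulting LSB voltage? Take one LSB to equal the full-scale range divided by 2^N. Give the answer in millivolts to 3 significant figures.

V_FS = 53 V.
N ≥ (90.9 − 1.76)/6.02 = 14.807 → N_min = 15.
LSB = 53 V / 2^15 = 1.62 mV.

1.62 mV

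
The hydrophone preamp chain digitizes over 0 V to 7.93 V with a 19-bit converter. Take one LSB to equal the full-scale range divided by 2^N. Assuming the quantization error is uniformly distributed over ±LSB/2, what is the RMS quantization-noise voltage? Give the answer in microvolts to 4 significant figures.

V_FS = 7.93 V.
LSB = 7.93 V ÷ 2^19 = 7.93/524288 V = 15.1253 µV.
For a uniform distribution on [−LSB/2, +LSB/2], V_rms = LSB/√12 = 15.1253 µV/3.4641 = 4.366 µV.

4.366 µV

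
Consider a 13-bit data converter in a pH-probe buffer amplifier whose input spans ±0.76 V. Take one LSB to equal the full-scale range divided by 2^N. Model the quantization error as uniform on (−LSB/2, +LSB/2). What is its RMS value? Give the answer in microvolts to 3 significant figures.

53.6 µV

Full-scale range = 0.76 V − (-0.76 V) = 1.52 V.
LSB = 1.52 V ÷ 2^13 = 1.52/8192 V = 185.55 µV.
RMS of a uniform error over width LSB is LSB/√12 = 53.6 µV.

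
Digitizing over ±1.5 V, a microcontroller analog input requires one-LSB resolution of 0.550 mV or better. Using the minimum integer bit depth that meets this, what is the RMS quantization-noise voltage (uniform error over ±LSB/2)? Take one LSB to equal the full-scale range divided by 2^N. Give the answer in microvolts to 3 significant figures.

106 µV

Range = 1.5 − (-1.5) = 3 V.
Levels needed ≥ 3/0.550 mV = 5455. 2^13 = 8192 suffices, so N_min = 13.
One LSB is 3 V / 8192 = 366.21 µV.
RMS noise = LSB/√12 = 106 µV.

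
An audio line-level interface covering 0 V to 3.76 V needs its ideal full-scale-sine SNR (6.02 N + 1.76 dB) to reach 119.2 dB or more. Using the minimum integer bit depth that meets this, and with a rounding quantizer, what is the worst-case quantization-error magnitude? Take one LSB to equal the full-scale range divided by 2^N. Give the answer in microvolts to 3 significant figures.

1.79 µV

V_FS = 3.76 V.
Solving 6.02 N ≥ 119.2 − 1.76: N ≥ 19.508. Round up → N = 20.
Step size = 3.76/1048576 V = 3.5858 µV.
Half an LSB is 1.79 µV.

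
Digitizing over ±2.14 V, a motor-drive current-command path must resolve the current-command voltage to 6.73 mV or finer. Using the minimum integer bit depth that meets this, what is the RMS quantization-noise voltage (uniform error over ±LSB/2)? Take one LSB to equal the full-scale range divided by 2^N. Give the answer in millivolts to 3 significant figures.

1.21 mV

The full-scale span is 2.14 − (-2.14) = 4.28 V.
4.28 V / 6.73 mV = 636.0. Since 2^9 = 512 and 2^10 = 1024, N = 10.
One LSB is 4.28 V / 1024 = 4.1797 mV.
RMS noise = LSB/√12 = 1.21 mV.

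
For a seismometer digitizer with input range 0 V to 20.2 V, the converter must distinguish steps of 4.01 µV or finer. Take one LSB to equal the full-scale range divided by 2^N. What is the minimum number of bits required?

23 bits

V_FS = 20.2 V.
Required number of levels: 20.2/4.01 µV = 5.0374e6; smallest N with 2^N ≥ that is 23.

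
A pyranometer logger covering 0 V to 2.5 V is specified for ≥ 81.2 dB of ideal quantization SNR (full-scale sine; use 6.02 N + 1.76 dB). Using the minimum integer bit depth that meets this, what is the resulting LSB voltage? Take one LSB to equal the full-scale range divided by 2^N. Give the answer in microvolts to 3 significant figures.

V_FS = 2.5 V.
N ≥ (81.2 − 1.76)/6.02 = 13.196 → N_min = 14.
One LSB is 2.5 V / 16384 = 153 µV.

153 µV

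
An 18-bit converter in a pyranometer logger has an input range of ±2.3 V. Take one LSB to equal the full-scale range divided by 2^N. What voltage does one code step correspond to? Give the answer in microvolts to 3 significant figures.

Range = 2.3 − (-2.3) = 4.6 V.
2^18 = 262144 levels.
LSB = 4.6 V ÷ 2^18 = 4.6/262144 V = 17.5 µV.

17.5 µV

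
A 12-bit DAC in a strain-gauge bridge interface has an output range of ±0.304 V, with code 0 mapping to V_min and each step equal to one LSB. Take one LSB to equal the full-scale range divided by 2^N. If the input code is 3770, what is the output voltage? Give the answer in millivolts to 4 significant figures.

Range = 0.304 − (-0.304) = 0.608 V. LSB = 0.608 V / 2^12.
V_out = V_min + code × LSB = -0.304 V + 3770 × 0.608 V / 4096
      = -0.304 + 0.559609 = 0.255609 V.

255.6 mV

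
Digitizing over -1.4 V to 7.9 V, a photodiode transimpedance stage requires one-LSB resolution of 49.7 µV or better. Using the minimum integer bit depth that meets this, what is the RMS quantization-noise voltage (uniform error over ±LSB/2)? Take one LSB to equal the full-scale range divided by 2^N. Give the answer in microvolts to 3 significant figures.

Span: 7.9 V − (-1.4 V) = 9.3 V.
Required number of levels: 9.3/49.7 µV = 187120; smallest N with 2^N ≥ that is 18.
LSB = 9.3 V ÷ 2^18 = 9.3/262144 V = 35.477 µV.
σ_q = LSB/√12 = 35.477 µV/3.4641 = 10.2 µV.

10.2 µV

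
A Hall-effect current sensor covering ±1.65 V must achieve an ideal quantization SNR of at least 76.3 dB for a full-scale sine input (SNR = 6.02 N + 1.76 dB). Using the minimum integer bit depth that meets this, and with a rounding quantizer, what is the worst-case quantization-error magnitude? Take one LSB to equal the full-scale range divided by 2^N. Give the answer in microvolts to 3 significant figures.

201 µV

Range = 1.65 − (-1.65) = 3.3 V.
N ≥ (76.3 − 1.76)/6.02 = 12.382 → N_min = 13.
One LSB is 3.3 V / 8192 = 402.83 µV.
Max error for round-to-nearest is LSB/2 = 201 µV.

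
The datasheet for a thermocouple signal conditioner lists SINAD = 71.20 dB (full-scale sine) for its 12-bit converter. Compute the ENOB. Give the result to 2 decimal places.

11.53 bits

Inverting SNR = 6.02 N + 1.76: N_eff = (71.20 − 1.76)/6.02 = 11.5349.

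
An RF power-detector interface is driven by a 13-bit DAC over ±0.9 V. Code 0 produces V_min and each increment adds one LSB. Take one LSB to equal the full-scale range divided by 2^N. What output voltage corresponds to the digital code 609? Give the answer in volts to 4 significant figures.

-0.7662 V

Full-scale range = 0.9 V − (-0.9 V) = 1.8 V. LSB = 1.8 V / 2^13.
V_out = V_min + code × LSB = -0.9 V + 609 × 1.8 V / 8192
      = -0.9 + 0.133813 = -0.766187 V.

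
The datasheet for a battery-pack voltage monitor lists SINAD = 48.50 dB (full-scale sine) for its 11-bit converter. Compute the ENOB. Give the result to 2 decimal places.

ENOB = (SINAD − 1.76) / 6.02 = (48.50 − 1.76) / 6.02 = 46.74 / 6.02 = 7.7641.

7.76 bits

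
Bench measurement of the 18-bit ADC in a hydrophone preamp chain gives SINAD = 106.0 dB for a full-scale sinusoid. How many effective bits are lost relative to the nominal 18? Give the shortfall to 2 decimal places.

0.68 bits

N_eff = (106.0 − 1.76)/6.02 = 17.3156 bits.
18 − 17.3156 = 0.68 bits below nominal.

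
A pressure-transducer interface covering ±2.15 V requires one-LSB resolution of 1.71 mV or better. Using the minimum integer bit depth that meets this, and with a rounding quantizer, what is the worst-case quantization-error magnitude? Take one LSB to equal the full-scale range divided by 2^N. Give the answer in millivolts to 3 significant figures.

The full-scale span is 2.15 − (-2.15) = 4.3 V.
Need 2^N ≥ 4.3 V / 1.71 mV = 2515 → N_min = 12.
Step size = 4.3/4096 V = 1.0498 mV.
|e|_max = LSB/2 = 0.525 mV.

0.525 mV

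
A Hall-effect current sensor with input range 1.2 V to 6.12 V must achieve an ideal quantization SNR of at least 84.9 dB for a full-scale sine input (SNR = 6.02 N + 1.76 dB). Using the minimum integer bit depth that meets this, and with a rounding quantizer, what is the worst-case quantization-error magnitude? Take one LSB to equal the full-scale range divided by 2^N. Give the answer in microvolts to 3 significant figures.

150 µV

Span: 6.12 V − (1.2 V) = 4.92 V.
Required N = ⌈(84.9 − 1.76)/6.02⌉ = ⌈13.811⌉ = 14.
LSB = 4.92 V / 2^14 = 300.29 µV.
Half an LSB is 150 µV.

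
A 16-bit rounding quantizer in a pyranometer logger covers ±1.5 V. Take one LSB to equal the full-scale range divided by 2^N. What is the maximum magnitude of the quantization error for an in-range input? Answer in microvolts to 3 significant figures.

Span: 1.5 V − (-1.5 V) = 3 V.
Step size = 3/65536 V = 45.776 µV.
Worst-case error for round-to-nearest is half an LSB: 22.9 µV.

22.9 µV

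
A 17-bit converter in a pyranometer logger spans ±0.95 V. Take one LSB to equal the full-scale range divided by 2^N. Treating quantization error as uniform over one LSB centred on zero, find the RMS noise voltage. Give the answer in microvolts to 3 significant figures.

4.18 µV

Range = 0.95 − (-0.95) = 1.9 V.
LSB = 1.9 V ÷ 2^17 = 1.9/131072 V = 14.496 µV.
σ_q = LSB/√12 = 14.496 µV/3.4641 = 4.18 µV.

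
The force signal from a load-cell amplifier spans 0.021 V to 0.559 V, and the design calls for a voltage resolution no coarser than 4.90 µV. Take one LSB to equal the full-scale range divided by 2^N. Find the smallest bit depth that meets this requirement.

17 bits

Full-scale range = 0.559 V − (0.021 V) = 0.538 V.
Levels needed ≥ 0.538/4.90 µV = 109800. 2^17 = 131072 suffices, so N_min = 17.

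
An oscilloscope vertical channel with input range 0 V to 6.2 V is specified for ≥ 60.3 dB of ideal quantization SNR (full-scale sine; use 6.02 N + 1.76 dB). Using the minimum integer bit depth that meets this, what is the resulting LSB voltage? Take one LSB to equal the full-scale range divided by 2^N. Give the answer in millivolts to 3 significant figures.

6.05 mV

V_FS = 6.2 V.
6.02 N + 1.76 ≥ 60.3 gives N ≥ 9.724, so the minimum integer is 10.
One LSB is 6.2 V / 1024 = 6.05 mV.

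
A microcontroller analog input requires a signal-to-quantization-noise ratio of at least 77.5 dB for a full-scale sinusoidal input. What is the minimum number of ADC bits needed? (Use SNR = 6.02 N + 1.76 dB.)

13 bits

6.02 N + 1.76 ≥ 77.5 gives N ≥ 12.581, so the minimum integer is 13.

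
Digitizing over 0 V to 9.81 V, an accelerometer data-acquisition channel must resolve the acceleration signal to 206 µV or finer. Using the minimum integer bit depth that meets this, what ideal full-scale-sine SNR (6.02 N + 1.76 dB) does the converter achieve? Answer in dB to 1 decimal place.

98.1 dB

Range is 9.81 V.
Required number of levels: 9.81/206 µV = 47621; smallest N with 2^N ≥ that is 16.
Ideal SNR at N = 16: 6.02·16 + 1.76 = 98.1 dB.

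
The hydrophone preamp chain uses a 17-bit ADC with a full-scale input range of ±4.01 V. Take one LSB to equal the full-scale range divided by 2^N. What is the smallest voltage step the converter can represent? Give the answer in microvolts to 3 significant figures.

61.2 µV

Span: 4.01 V − (-4.01 V) = 8.02 V.
Number of codes = 2^17 = 131072.
One LSB is 8.02 V / 131072 = 61.2 µV.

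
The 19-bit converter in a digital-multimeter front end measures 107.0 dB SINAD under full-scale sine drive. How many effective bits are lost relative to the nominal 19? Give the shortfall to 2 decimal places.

Effective bits = (107.0 − 1.76)/6.02 = 17.4817.
19 − 17.4817 = 1.52 bits below nominal.

1.52 bits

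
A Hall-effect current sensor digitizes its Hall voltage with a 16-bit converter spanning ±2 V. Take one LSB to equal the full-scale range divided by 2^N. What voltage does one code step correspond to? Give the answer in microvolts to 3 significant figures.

Span: 2 V − (-2 V) = 4 V.
2^16 = 65536 levels.
Step size = 4/65536 V = 61.0 µV.

61.0 µV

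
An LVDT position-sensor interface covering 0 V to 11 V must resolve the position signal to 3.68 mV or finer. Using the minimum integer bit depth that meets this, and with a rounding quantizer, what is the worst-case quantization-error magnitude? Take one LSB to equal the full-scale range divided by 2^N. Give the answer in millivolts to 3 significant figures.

1.34 mV

Full-scale range = 11 V.
Required number of levels: 11/3.68 mV = 2989.1; smallest N with 2^N ≥ that is 12.
LSB = 11 V ÷ 2^12 = 11/4096 V = 2.6855 mV.
|e|_max = LSB/2 = 1.34 mV.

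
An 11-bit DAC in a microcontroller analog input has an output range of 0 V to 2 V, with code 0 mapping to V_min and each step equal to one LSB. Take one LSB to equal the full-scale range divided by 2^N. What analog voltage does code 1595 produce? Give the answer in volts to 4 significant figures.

1.558 V

Range is 2 V. LSB = 2 V / 2^11.
V_out = V_min + code × LSB = 0 V + 1595 × 2 V / 2048
      = 0 + 1.55762 = 1.55762 V.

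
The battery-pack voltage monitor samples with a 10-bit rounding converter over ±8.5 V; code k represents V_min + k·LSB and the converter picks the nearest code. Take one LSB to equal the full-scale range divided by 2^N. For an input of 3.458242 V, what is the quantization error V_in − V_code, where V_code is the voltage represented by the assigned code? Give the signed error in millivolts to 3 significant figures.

Span: 8.5 V − (-8.5 V) = 17 V. LSB = 17 V / 2^10 ≈ 16.60 mV.
Position in LSBs: (3.458242 − (-8.5)) × 1024/17 = 720.3082; rounding gives k = 720.
V_code = V_min + k × range/2^10 = -8.5 + 720 × 17/1024 = 3.453125000 V.
e = 3.458242 − (3.453125000) = +5.12 mV.

+5.12 mV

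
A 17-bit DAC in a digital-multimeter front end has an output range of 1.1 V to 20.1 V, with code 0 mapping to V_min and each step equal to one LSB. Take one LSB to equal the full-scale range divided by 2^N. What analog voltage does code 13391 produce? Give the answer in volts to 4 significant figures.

3.041 V

Span: 20.1 V − (1.1 V) = 19 V. LSB = 19 V / 2^17.
V_out = 1.1 + 13391 × (19/131072) V
      = 1.1 + 1.94114 = 3.04114 V.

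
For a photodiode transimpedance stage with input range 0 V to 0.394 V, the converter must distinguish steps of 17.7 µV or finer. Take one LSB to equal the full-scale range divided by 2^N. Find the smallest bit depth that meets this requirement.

15 bits

Range is 0.394 V.
Required number of levels: 0.394/17.7 µV = 22260; smallest N with 2^N ≥ that is 15.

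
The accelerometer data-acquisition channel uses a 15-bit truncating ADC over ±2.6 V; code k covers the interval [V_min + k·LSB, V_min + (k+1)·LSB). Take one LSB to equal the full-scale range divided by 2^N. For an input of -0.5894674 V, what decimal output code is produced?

12669

Full-scale range = 2.6 V − (-2.6 V) = 5.2 V. LSB = 5.2 V / 2^15 ≈ 158.7 µV.
V_in − V_min = -0.5894674 − (-2.6) = 2.0105326 V.
Divide by LSB: 2.0105326 × 32768/5.2 = 12669.4485.
Truncating gives code 12669.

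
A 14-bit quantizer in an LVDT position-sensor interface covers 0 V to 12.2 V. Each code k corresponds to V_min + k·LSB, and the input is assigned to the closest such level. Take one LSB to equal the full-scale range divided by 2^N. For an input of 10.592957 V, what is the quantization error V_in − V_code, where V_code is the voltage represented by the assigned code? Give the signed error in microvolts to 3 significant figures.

Full-scale range = 12.2 V. LSB = 12.2 V / 2^14 ≈ 0.7446 mV.
(10.592957 − (0)) / LSB = 10.592957 × 16384/12.2 = 14225.8203. Nearest integer: k = 14226.
Reconstructed level: 0 + 14226 × 12.2/16384 V = 10.593090820 V.
e = 10.592957 − (10.593090820) = −134 µV.

−134 µV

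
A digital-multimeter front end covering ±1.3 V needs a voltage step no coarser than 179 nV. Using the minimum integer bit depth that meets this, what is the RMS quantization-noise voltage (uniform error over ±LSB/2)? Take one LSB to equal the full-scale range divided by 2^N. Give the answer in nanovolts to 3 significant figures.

44.7 nV

The full-scale span is 1.3 − (-1.3) = 2.6 V.
Need 2^N ≥ 2.6 V / 179 nV = 1.453e7 → N_min = 24.
LSB = 2.6 V / 2^24 = 154.97 nV.
σ_q = LSB/√12 = 154.97 nV/3.4641 = 44.7 nV.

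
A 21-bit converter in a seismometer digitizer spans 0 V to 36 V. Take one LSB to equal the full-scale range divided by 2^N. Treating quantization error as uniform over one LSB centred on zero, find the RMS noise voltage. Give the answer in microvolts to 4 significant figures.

4.955 µV

Full-scale range = 36 V.
LSB = 36 V ÷ 2^21 = 36/2097152 V = 17.1661 µV.
RMS of a uniform error over width LSB is LSB/√12 = 4.955 µV.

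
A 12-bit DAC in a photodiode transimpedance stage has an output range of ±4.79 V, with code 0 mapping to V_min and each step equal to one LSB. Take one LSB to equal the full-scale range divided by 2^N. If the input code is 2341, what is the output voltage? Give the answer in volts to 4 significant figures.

0.6853 V

The full-scale span is 4.79 − (-4.79) = 9.58 V. LSB = 9.58 V / 2^12.
V_out = -4.79 + 2341 × (9.58/4096) V
      = -4.79 + 5.47529 = 0.685288 V.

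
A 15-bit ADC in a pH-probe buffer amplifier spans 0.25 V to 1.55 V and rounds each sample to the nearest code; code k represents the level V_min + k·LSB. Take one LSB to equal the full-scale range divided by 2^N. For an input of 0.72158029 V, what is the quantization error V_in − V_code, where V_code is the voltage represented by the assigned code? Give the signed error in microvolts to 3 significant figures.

−10.9 µV

Full-scale range = 1.55 V − (0.25 V) = 1.3 V. LSB = 1.3 V / 2^15 ≈ 39.67 µV.
(V_in − V_min)/LSB = (0.72158029 − (0.25)) × 32768/1.3 = 11886.7253 → nearest code k = 11887.
V_code = 0.25 + (11887/32768) × 1.3 = 0.72159118652 V.
V_in − V_code = 0.72158029 − (0.72159118652) = −10.9 µV.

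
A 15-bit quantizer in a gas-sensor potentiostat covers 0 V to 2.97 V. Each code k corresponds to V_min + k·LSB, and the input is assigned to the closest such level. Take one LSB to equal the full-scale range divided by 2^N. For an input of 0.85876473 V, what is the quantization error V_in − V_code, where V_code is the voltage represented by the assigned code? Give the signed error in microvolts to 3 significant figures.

Span = 2.97 V. LSB = 2.97 V / 2^15 ≈ 90.64 µV.
(0.85876473 − (0)) / LSB = 0.85876473 × 32768/2.97 = 9474.7484. Nearest integer: k = 9475.
Reconstructed level: 0 + 9475 × 2.97/32768 V = 0.85878753662 V.
e = 0.85876473 − (0.85878753662) = −22.8 µV.

−22.8 µV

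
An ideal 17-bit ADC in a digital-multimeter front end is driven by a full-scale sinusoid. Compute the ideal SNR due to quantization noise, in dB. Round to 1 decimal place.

For an ideal N-bit converter with full-scale sine input, SNR = 6.02 N + 1.76 dB. SNR = 6.02 × 17 + 1.76 = 102.34 + 1.76 = 104.10 dB.

104.1 dB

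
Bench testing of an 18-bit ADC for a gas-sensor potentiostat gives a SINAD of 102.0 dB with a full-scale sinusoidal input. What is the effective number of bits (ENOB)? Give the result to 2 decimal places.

16.65 bits

(102.0 − 1.76) / 6.02 = 100.24/6.02 = 16.6512 effective bits.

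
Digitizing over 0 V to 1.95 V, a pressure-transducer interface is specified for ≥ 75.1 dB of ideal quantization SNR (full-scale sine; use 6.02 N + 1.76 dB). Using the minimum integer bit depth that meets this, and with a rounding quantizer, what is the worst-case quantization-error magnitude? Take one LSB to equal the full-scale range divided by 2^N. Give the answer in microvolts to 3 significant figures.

119 µV

Span = 1.95 V.
Solving 6.02 N ≥ 75.1 − 1.76: N ≥ 12.183. Round up → N = 13.
One LSB is 1.95 V / 8192 = 238.04 µV.
|e|_max = LSB/2 = 119 µV.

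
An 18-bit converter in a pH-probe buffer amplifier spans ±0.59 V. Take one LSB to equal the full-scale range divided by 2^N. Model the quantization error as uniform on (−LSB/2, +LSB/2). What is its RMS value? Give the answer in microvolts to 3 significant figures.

1.30 µV

Full-scale range = 0.59 V − (-0.59 V) = 1.18 V.
LSB = 1.18 V ÷ 2^18 = 1.18/262144 V = 4.5013 µV.
σ_q = LSB/√12 = 4.5013 µV/3.4641 = 1.30 µV.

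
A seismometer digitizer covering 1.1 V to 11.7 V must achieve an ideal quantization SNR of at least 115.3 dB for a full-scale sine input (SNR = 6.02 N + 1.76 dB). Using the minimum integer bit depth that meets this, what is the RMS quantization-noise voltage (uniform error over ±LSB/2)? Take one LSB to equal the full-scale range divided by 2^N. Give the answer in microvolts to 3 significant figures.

Full-scale range = 11.7 V − (1.1 V) = 10.6 V.
6.02 N + 1.76 ≥ 115.3 gives N ≥ 18.860, so the minimum integer is 19.
LSB = 10.6 V / 2^19 = 20.218 µV.
RMS noise = LSB/√12 = 5.84 µV.

5.84 µV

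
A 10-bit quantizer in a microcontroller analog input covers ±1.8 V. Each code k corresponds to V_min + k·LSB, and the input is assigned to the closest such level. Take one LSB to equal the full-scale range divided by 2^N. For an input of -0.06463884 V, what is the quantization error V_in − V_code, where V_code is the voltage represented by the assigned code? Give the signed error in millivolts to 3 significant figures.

Range = 1.8 − (-1.8) = 3.6 V. LSB = 3.6 V / 2^10 ≈ 3.516 mV.
(V_in − V_min)/LSB = (-0.06463884 − (-1.8)) × 1024/3.6 = 493.6138 → nearest code k = 494.
V_code = -1.8 + (494/1024) × 3.6 = -0.06328125000 V.
V_in − V_code = -0.06463884 − (-0.06328125000) = −1.36 mV.

−1.36 mV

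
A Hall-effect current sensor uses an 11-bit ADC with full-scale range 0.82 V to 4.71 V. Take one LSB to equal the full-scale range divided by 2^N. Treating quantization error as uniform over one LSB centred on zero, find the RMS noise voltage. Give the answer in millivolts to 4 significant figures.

0.5483 mV

Full-scale range = 4.71 V − (0.82 V) = 3.89 V.
LSB = 3.89 V ÷ 2^11 = 3.89/2048 V = 1.89941 mV.
V_rms = LSB/√12 = 1.89941 mV / √12 = 0.5483 mV.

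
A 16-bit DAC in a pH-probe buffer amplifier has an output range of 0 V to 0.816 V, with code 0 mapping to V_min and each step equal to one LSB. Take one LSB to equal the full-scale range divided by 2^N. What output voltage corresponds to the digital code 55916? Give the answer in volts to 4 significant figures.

0.6962 V

V_FS = 0.816 V. LSB = 0.816 V / 2^16.
Output = V_min + (55916/65536) × range = 0 + 0.853210 × 0.816 V
      = 0 + 0.696220 = 0.696220 V.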